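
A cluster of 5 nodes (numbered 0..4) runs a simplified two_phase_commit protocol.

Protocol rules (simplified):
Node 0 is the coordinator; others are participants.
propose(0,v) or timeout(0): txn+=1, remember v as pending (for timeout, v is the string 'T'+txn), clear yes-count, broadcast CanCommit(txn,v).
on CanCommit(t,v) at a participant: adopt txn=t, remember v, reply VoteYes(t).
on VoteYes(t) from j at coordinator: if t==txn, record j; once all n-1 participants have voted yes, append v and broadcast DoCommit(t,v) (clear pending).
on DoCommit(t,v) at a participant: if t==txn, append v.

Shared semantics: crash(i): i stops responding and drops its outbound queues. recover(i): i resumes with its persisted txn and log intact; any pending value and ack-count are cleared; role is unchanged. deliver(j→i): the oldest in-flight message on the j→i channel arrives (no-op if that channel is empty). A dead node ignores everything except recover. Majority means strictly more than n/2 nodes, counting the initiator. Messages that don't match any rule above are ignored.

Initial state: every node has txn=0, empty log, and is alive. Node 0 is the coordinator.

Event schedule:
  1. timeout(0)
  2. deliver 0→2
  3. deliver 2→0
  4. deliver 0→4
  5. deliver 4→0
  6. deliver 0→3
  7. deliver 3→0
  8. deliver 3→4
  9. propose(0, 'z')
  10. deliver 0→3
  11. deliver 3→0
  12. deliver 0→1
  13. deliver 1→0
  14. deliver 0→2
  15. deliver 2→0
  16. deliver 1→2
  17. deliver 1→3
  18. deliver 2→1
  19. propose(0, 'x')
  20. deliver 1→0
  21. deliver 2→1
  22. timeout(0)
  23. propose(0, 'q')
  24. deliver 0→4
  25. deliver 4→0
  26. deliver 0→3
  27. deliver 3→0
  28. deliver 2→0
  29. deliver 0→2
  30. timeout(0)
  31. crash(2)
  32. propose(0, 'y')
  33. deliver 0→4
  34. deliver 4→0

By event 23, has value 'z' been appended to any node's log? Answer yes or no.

step 1 timeout(0): 0={coor,t=1,log=-}
step 2 deliver 0→2: 2={part,t=1,log=-}
step 3 deliver 2→0: —
step 4 deliver 0→4: 4={part,t=1,log=-}
step 5 deliver 4→0: —
step 6 deliver 0→3: 3={part,t=1,log=-}
step 7 deliver 3→0: —
step 8 deliver 3→4: —
step 9 propose(0,'z'): 0={coor,t=2,log=-}
step 10 deliver 0→3: 3={part,t=2,log=-}
step 11 deliver 3→0: —
step 12 deliver 0→1: 1={part,t=1,log=-}
step 13 deliver 1→0: —
step 14 deliver 0→2: 2={part,t=2,log=-}
step 15 deliver 2→0: —
step 16 deliver 1→2: —
step 17 deliver 1→3: —
step 18 deliver 2→1: —
step 19 propose(0,'x'): 0={coor,t=3,log=-}
step 20 deliver 1→0: —
step 21 deliver 2→1: —
step 22 timeout(0): 0={coor,t=4,log=-}
step 23 propose(0,'q'): 0={coor,t=5,log=-}

no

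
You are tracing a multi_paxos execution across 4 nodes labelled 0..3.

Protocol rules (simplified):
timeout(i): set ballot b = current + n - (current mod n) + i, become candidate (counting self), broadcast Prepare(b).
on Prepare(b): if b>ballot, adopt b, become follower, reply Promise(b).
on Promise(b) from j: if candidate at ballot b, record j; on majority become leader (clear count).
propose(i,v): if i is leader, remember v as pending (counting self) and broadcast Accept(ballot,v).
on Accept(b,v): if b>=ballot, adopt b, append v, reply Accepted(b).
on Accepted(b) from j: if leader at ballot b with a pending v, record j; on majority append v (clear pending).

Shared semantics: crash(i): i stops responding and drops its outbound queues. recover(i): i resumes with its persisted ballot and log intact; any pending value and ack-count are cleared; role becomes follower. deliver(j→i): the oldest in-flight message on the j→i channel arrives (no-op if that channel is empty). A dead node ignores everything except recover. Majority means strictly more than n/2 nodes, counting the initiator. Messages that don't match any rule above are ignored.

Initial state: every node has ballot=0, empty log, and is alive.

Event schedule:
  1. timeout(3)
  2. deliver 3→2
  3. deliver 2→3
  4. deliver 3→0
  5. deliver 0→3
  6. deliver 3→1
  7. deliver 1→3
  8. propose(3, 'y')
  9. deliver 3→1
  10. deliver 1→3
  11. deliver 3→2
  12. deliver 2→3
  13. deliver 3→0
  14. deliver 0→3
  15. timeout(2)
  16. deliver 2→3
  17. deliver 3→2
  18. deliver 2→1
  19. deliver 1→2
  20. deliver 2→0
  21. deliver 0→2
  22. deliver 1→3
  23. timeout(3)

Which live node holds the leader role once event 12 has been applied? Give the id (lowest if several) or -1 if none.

1. timeout(3):  <3:cand b7 ->
2. deliver 3→2:  <2:foll b7 ->
3. deliver 2→3:  nop
4. deliver 3→0:  <0:foll b7 ->
5. deliver 0→3:  <3:lead b7 ->
6. deliver 3→1:  <1:foll b7 ->
7. deliver 1→3:  nop
8. propose(3,'y'):  nop
9. deliver 3→1:  <1:foll b7 y>
10. deliver 1→3:  nop
11. deliver 3→2:  <2:foll b7 y>
12. deliver 2→3:  <3:lead b7 y>

3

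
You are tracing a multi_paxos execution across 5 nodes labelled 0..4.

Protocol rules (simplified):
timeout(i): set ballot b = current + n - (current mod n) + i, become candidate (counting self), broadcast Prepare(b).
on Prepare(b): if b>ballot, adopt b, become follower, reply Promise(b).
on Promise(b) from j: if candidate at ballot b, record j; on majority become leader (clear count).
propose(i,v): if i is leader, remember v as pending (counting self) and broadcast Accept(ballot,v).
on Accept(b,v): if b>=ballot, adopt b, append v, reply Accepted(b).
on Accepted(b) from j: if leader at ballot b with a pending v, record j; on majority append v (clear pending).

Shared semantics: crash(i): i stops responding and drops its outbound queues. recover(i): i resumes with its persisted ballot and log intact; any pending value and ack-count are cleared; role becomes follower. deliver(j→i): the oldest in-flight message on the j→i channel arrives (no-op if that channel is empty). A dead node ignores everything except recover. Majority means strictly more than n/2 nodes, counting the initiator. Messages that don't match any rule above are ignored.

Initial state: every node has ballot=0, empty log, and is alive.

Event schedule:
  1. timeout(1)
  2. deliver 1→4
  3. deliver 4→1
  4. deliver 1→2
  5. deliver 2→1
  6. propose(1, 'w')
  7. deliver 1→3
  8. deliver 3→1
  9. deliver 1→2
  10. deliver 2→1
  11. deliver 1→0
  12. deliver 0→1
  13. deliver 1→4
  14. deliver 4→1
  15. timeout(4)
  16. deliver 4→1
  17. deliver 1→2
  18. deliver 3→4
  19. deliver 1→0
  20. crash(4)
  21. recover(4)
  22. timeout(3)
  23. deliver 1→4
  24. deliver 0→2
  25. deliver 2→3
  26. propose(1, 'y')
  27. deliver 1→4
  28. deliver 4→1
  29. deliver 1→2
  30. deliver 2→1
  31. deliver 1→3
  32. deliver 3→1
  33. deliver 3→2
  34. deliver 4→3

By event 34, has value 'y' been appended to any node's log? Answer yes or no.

no

[1] timeout(1) → N1(cand b6 [-])
[2] deliver 1→4 → N4(foll b6 [-])
[3] deliver 4→1 → ∅
[4] deliver 1→2 → N2(foll b6 [-])
[5] deliver 2→1 → N1(lead b6 [-])
[6] propose(1,'w') → ∅
[7] deliver 1→3 → N3(foll b6 [-])
[8] deliver 3→1 → ∅
[9] deliver 1→2 → N2(foll b6 [w])
[10] deliver 2→1 → ∅
[11] deliver 1→0 → N0(foll b6 [-])
[12] deliver 0→1 → ∅
[13] deliver 1→4 → N4(foll b6 [w])
[14] deliver 4→1 → N1(lead b6 [w])
[15] timeout(4) → N4(cand b14 [w])
[16] deliver 4→1 → N1(foll b14 [w])
[17] deliver 1→2 → ∅
[18] deliver 3→4 → ∅
[19] deliver 1→0 → N0(foll b6 [w])
[20] crash(4) → N4(✗cand b14 [w])
[21] recover(4) → N4(foll b14 [w])
[22] timeout(3) → N3(cand b13 [-])
[23] deliver 1→4 → ∅
[24] deliver 0→2 → ∅
[25] deliver 2→3 → ∅
[26] propose(1,'y') → ∅
[27] deliver 1→4 → ∅
[28] deliver 4→1 → ∅
[29] deliver 1→2 → ∅
[30] deliver 2→1 → ∅
[31] deliver 1→3 → ∅
[32] deliver 3→1 → ∅
[33] deliver 3→2 → N2(foll b13 [w])
[34] deliver 4→3 → ∅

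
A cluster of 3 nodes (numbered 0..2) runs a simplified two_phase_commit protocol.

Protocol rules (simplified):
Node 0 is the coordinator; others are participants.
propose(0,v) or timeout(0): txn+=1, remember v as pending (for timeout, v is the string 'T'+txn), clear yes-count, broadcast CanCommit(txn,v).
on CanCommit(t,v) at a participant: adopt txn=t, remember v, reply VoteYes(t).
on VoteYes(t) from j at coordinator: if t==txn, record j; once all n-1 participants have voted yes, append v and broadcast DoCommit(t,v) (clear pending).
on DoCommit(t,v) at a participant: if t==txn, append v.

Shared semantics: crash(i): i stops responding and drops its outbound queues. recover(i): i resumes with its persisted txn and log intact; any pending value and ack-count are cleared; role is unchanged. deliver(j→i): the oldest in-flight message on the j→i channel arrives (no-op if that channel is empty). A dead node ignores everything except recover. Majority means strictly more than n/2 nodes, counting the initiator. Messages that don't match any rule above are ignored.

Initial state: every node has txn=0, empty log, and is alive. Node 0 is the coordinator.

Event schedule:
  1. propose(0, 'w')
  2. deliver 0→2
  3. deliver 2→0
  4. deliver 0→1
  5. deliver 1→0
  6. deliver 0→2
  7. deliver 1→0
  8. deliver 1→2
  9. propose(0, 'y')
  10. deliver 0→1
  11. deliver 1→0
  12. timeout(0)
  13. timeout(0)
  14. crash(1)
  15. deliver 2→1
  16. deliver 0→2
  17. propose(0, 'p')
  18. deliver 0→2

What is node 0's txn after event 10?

2

step 1 propose(0,'w'): 0={coor,t=1,log=-}
step 2 deliver 0→2: 2={part,t=1,log=-}
step 3 deliver 2→0: —
step 4 deliver 0→1: 1={part,t=1,log=-}
step 5 deliver 1→0: 0={coor,t=1,log=w}
step 6 deliver 0→2: 2={part,t=1,log=w}
step 7 deliver 1→0: —
step 8 deliver 1→2: —
step 9 propose(0,'y'): 0={coor,t=2,log=w}
step 10 deliver 0→1: 1={part,t=1,log=w}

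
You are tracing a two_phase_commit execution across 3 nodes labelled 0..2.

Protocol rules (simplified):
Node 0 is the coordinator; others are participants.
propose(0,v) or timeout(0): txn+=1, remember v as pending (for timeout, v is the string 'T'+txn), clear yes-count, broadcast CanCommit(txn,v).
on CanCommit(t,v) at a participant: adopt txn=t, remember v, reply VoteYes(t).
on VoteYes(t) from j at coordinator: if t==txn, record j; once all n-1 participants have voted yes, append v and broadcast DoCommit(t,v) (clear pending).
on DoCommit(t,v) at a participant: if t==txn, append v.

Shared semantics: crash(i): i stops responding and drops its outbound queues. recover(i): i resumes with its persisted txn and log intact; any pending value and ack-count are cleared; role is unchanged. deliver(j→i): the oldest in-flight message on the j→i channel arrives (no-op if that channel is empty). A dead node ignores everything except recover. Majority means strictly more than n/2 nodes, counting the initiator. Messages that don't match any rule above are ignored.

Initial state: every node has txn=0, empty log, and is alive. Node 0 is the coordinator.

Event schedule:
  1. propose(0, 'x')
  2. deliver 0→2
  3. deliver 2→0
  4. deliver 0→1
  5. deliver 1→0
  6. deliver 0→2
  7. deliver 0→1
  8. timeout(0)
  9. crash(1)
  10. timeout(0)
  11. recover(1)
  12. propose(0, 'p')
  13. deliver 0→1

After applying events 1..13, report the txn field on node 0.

4

[1] propose(0,'x') → N0(coor t1 [-])
[2] deliver 0→2 → N2(part t1 [-])
[3] deliver 2→0 → ∅
[4] deliver 0→1 → N1(part t1 [-])
[5] deliver 1→0 → N0(coor t1 [x])
[6] deliver 0→2 → N2(part t1 [x])
[7] deliver 0→1 → N1(part t1 [x])
[8] timeout(0) → N0(coor t2 [x])
[9] crash(1) → N1(✗part t1 [x])
[10] timeout(0) → N0(coor t3 [x])
[11] recover(1) → N1(part t1 [x])
[12] propose(0,'p') → N0(coor t4 [x])
[13] deliver 0→1 → N1(part t2 [x])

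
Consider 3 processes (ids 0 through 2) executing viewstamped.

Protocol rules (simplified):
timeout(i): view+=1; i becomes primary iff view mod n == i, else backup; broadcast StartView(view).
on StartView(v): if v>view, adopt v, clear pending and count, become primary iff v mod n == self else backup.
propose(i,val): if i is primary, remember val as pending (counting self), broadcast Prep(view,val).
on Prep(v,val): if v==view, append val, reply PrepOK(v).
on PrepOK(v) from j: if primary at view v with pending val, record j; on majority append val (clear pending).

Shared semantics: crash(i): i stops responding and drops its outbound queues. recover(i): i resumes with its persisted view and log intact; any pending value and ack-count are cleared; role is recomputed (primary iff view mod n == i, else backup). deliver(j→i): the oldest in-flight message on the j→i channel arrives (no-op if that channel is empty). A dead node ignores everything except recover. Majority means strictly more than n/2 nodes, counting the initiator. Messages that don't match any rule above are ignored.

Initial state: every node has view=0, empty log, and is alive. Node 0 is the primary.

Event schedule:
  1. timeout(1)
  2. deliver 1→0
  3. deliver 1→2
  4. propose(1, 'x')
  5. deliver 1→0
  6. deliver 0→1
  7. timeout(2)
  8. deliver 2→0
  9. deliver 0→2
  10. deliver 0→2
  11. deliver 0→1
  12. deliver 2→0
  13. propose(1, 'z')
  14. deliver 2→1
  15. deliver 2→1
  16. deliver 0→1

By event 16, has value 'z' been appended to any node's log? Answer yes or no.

no

after 1 — timeout(1): n1:prim/v1/[-]
after 2 — deliver 1→0: n0:back/v1/[-]
after 3 — deliver 1→2: n2:back/v1/[-]
after 4 — propose(1,'x'): ·
after 5 — deliver 1→0: n0:back/v1/[x]
after 6 — deliver 0→1: n1:prim/v1/[x]
after 7 — timeout(2): n2:prim/v2/[-]
after 8 — deliver 2→0: n0:back/v2/[x]
after 9 — deliver 0→2: ·
after 10 — deliver 0→2: ·
after 11 — deliver 0→1: ·
after 12 — deliver 2→0: ·
after 13 — propose(1,'z'): ·
after 14 — deliver 2→1: n1:back/v2/[x]
after 15 — deliver 2→1: ·
after 16 — deliver 0→1: ·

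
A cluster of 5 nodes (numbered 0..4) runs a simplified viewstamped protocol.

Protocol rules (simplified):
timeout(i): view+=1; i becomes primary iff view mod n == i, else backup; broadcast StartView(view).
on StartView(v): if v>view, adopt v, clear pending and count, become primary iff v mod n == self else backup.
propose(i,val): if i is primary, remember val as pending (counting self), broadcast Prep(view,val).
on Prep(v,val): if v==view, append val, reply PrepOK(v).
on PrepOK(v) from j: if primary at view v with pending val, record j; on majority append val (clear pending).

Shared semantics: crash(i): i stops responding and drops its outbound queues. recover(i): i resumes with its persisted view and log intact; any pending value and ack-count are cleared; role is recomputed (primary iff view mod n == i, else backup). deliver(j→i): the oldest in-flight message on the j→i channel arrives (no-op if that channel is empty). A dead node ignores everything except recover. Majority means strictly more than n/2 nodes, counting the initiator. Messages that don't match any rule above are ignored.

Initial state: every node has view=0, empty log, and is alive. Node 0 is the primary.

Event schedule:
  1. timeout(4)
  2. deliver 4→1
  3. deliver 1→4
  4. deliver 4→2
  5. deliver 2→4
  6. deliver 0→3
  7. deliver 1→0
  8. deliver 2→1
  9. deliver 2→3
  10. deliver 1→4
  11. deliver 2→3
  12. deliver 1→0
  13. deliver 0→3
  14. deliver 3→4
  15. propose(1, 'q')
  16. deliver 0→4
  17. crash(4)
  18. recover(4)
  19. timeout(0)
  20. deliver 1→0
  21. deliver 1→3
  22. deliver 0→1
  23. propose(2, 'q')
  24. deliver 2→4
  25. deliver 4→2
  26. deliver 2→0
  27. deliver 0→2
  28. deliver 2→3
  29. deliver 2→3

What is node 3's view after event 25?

0

after 1 — timeout(4): n4:back/v1/[-]
after 2 — deliver 4→1: n1:prim/v1/[-]
after 3 — deliver 1→4: ·
after 4 — deliver 4→2: n2:back/v1/[-]
after 5 — deliver 2→4: ·
after 6 — deliver 0→3: ·
after 7 — deliver 1→0: ·
after 8 — deliver 2→1: ·
after 9 — deliver 2→3: ·
after 10 — deliver 1→4: ·
after 11 — deliver 2→3: ·
after 12 — deliver 1→0: ·
after 13 — deliver 0→3: ·
after 14 — deliver 3→4: ·
after 15 — propose(1,'q'): ·
after 16 — deliver 0→4: ·
after 17 — crash(4): n4:✗back/v1/[-]
after 18 — recover(4): n4:back/v1/[-]
after 19 — timeout(0): n0:back/v1/[-]
after 20 — deliver 1→0: n0:back/v1/[q]
after 21 — deliver 1→3: ·
after 22 — deliver 0→1: ·
after 23 — propose(2,'q'): ·
after 24 — deliver 2→4: ·
after 25 — deliver 4→2: ·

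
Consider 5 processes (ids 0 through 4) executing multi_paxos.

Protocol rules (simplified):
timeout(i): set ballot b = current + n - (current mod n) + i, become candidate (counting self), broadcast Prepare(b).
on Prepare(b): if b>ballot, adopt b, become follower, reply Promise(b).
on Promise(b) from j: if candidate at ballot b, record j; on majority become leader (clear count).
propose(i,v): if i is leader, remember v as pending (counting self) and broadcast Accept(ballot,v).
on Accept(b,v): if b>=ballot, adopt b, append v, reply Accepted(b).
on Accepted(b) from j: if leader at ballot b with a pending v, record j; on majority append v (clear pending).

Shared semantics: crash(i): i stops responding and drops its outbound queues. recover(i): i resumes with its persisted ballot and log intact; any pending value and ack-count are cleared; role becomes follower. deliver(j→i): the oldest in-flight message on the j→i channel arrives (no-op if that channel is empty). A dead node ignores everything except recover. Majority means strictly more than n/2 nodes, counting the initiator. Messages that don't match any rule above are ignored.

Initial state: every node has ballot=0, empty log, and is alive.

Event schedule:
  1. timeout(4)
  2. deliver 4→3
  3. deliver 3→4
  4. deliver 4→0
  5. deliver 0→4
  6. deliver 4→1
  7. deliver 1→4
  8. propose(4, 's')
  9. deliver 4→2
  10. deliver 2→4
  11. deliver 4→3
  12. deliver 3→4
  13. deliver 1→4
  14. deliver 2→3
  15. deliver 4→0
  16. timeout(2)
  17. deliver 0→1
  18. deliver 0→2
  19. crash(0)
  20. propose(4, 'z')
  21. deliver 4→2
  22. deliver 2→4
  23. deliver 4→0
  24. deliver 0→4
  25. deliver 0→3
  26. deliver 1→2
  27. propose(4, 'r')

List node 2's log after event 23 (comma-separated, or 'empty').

step 1 timeout(4): 4={cand,b=9,log=-}
step 2 deliver 4→3: 3={foll,b=9,log=-}
step 3 deliver 3→4: —
step 4 deliver 4→0: 0={foll,b=9,log=-}
step 5 deliver 0→4: 4={lead,b=9,log=-}
step 6 deliver 4→1: 1={foll,b=9,log=-}
step 7 deliver 1→4: —
step 8 propose(4,'s'): —
step 9 deliver 4→2: 2={foll,b=9,log=-}
step 10 deliver 2→4: —
step 11 deliver 4→3: 3={foll,b=9,log=s}
step 12 deliver 3→4: —
step 13 deliver 1→4: —
step 14 deliver 2→3: —
step 15 deliver 4→0: 0={foll,b=9,log=s}
step 16 timeout(2): 2={cand,b=12,log=-}
step 17 deliver 0→1: —
step 18 deliver 0→2: —
step 19 crash(0): 0={✗foll,b=9,log=s}
step 20 propose(4,'z'): —
step 21 deliver 4→2: —
step 22 deliver 2→4: 4={foll,b=12,log=-}
step 23 deliver 4→0: —

empty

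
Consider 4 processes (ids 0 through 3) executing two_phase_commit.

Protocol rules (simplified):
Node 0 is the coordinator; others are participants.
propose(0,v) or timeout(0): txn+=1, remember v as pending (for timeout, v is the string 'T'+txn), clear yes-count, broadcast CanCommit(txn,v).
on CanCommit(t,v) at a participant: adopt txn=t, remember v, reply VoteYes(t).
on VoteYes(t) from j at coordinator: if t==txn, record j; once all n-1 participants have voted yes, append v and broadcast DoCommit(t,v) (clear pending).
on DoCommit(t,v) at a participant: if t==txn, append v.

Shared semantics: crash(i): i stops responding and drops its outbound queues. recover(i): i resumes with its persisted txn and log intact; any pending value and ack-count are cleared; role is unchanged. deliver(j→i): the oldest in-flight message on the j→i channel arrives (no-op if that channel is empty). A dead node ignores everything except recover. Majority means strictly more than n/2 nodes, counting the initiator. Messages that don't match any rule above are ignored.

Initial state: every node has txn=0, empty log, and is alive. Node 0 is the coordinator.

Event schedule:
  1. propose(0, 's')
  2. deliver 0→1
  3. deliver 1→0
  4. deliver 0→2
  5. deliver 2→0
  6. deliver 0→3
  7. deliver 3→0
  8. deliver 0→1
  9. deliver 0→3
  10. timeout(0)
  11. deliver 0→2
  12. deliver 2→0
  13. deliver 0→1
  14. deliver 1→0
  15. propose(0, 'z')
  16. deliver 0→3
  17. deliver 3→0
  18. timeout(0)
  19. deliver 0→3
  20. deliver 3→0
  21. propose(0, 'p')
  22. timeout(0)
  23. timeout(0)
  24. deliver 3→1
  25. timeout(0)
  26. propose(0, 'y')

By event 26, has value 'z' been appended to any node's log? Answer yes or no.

no

e1 propose(0,'s'): 0[coor,t=1,-]
e2 deliver 0→1: 1[part,t=1,-]
e3 deliver 1→0: ·
e4 deliver 0→2: 2[part,t=1,-]
e5 deliver 2→0: ·
e6 deliver 0→3: 3[part,t=1,-]
e7 deliver 3→0: 0[coor,t=1,s]
e8 deliver 0→1: 1[part,t=1,s]
e9 deliver 0→3: 3[part,t=1,s]
e10 timeout(0): 0[coor,t=2,s]
e11 deliver 0→2: 2[part,t=1,s]
e12 deliver 2→0: ·
e13 deliver 0→1: 1[part,t=2,s]
e14 deliver 1→0: ·
e15 propose(0,'z'): 0[coor,t=3,s]
e16 deliver 0→3: 3[part,t=2,s]
e17 deliver 3→0: ·
e18 timeout(0): 0[coor,t=4,s]
e19 deliver 0→3: 3[part,t=3,s]
e20 deliver 3→0: ·
e21 propose(0,'p'): 0[coor,t=5,s]
e22 timeout(0): 0[coor,t=6,s]
e23 timeout(0): 0[coor,t=7,s]
e24 deliver 3→1: ·
e25 timeout(0): 0[coor,t=8,s]
e26 propose(0,'y'): 0[coor,t=9,s]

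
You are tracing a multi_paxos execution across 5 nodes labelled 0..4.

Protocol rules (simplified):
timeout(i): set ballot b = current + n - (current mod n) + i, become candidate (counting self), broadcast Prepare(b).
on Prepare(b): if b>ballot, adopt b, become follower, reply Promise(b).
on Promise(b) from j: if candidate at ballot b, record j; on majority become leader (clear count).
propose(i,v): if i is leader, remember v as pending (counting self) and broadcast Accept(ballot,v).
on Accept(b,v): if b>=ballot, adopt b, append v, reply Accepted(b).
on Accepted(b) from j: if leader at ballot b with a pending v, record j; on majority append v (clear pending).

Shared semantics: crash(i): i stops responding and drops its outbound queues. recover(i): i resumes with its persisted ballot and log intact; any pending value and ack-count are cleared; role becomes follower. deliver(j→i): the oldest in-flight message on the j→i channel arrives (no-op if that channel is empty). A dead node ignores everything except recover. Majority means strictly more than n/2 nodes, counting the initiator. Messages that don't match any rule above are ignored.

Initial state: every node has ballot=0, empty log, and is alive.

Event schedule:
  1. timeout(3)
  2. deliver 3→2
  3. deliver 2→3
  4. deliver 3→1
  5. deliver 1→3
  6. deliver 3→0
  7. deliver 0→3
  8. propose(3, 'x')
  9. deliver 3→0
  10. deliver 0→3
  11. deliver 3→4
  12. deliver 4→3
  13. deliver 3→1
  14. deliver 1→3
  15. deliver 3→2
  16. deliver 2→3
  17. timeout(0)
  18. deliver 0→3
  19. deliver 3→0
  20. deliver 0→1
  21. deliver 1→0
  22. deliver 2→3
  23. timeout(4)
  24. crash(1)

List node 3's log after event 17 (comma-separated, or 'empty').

[1] timeout(3) → N3(cand b8 [-])
[2] deliver 3→2 → N2(foll b8 [-])
[3] deliver 2→3 → ∅
[4] deliver 3→1 → N1(foll b8 [-])
[5] deliver 1→3 → N3(lead b8 [-])
[6] deliver 3→0 → N0(foll b8 [-])
[7] deliver 0→3 → ∅
[8] propose(3,'x') → ∅
[9] deliver 3→0 → N0(foll b8 [x])
[10] deliver 0→3 → ∅
[11] deliver 3→4 → N4(foll b8 [-])
[12] deliver 4→3 → ∅
[13] deliver 3→1 → N1(foll b8 [x])
[14] deliver 1→3 → N3(lead b8 [x])
[15] deliver 3→2 → N2(foll b8 [x])
[16] deliver 2→3 → ∅
[17] timeout(0) → N0(cand b10 [x])

x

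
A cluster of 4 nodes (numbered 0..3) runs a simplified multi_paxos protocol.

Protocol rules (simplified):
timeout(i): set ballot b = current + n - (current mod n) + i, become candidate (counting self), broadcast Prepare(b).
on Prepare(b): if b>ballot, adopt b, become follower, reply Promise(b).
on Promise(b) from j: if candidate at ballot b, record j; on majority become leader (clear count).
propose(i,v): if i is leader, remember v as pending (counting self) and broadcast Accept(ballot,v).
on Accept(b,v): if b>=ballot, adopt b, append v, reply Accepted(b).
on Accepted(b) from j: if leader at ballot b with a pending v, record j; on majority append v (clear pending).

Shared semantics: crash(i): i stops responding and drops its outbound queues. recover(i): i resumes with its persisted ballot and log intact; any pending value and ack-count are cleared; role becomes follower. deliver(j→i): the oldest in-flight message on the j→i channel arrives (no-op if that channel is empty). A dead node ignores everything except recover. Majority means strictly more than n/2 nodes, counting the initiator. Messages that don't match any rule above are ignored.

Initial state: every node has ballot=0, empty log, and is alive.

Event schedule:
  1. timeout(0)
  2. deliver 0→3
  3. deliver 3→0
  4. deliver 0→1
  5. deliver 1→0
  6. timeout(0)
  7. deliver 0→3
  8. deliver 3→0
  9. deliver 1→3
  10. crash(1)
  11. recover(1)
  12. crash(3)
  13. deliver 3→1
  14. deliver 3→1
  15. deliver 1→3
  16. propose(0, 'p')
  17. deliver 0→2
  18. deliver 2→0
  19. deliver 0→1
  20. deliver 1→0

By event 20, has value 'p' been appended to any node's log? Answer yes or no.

[1] timeout(0) → N0(cand b4 [-])
[2] deliver 0→3 → N3(foll b4 [-])
[3] deliver 3→0 → ∅
[4] deliver 0→1 → N1(foll b4 [-])
[5] deliver 1→0 → N0(lead b4 [-])
[6] timeout(0) → N0(cand b8 [-])
[7] deliver 0→3 → N3(foll b8 [-])
[8] deliver 3→0 → ∅
[9] deliver 1→3 → ∅
[10] crash(1) → N1(✗foll b4 [-])
[11] recover(1) → N1(foll b4 [-])
[12] crash(3) → N3(✗foll b8 [-])
[13] deliver 3→1 → ∅
[14] deliver 3→1 → ∅
[15] deliver 1→3 → ∅
[16] propose(0,'p') → ∅
[17] deliver 0→2 → N2(foll b4 [-])
[18] deliver 2→0 → ∅
[19] deliver 0→1 → N1(foll b8 [-])
[20] deliver 1→0 → N0(lead b8 [-])

no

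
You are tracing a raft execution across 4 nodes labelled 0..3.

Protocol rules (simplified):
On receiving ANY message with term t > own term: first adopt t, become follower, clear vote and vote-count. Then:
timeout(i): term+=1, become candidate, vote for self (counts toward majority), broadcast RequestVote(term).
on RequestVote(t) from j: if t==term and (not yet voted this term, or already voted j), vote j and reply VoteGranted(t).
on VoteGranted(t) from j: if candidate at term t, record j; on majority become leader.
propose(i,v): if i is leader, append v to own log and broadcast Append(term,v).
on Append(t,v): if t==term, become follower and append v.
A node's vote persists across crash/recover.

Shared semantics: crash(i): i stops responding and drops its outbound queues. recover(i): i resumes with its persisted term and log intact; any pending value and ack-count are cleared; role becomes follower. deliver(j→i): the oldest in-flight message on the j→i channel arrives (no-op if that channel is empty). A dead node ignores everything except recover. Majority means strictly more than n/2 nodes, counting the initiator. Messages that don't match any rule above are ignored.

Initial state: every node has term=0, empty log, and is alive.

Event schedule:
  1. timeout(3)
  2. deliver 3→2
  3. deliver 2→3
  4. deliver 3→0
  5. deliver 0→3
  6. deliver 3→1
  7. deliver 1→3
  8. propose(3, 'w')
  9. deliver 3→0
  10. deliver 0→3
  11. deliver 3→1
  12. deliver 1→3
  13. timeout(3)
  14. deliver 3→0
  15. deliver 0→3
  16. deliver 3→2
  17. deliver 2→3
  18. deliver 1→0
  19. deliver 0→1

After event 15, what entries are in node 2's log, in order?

after 1 — timeout(3): n3:cand/t1/[-]
after 2 — deliver 3→2: n2:foll/t1/[-]
after 3 — deliver 2→3: ·
after 4 — deliver 3→0: n0:foll/t1/[-]
after 5 — deliver 0→3: n3:lead/t1/[-]
after 6 — deliver 3→1: n1:foll/t1/[-]
after 7 — deliver 1→3: ·
after 8 — propose(3,'w'): n3:lead/t1/[w]
after 9 — deliver 3→0: n0:foll/t1/[w]
after 10 — deliver 0→3: ·
after 11 — deliver 3→1: n1:foll/t1/[w]
after 12 — deliver 1→3: ·
after 13 — timeout(3): n3:cand/t2/[w]
after 14 — deliver 3→0: n0:foll/t2/[w]
after 15 — deliver 0→3: ·

empty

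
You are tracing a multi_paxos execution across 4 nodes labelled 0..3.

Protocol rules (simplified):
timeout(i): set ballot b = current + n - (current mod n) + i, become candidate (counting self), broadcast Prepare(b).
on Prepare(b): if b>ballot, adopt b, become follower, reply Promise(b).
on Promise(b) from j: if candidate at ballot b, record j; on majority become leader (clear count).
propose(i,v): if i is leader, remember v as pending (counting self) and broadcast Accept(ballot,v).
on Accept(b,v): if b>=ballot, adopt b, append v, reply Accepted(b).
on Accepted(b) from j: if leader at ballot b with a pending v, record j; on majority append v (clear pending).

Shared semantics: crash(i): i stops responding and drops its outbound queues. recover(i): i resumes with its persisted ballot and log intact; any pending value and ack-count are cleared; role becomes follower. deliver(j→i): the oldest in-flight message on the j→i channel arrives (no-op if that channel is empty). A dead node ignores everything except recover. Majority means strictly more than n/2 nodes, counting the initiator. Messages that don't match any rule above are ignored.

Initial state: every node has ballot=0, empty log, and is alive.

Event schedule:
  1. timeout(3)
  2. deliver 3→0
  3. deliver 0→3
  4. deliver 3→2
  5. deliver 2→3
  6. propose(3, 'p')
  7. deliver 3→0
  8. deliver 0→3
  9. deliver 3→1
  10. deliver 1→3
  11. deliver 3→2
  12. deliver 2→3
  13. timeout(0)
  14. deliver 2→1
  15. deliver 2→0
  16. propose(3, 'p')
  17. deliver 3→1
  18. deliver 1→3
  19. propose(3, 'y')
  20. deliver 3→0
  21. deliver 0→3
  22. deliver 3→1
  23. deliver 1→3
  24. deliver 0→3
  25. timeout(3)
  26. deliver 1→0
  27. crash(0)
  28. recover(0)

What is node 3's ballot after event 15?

[1] timeout(3) → N3(cand b7 [-])
[2] deliver 3→0 → N0(foll b7 [-])
[3] deliver 0→3 → ∅
[4] deliver 3→2 → N2(foll b7 [-])
[5] deliver 2→3 → N3(lead b7 [-])
[6] propose(3,'p') → ∅
[7] deliver 3→0 → N0(foll b7 [p])
[8] deliver 0→3 → ∅
[9] deliver 3→1 → N1(foll b7 [-])
[10] deliver 1→3 → ∅
[11] deliver 3→2 → N2(foll b7 [p])
[12] deliver 2→3 → N3(lead b7 [p])
[13] timeout(0) → N0(cand b8 [p])
[14] deliver 2→1 → ∅
[15] deliver 2→0 → ∅

7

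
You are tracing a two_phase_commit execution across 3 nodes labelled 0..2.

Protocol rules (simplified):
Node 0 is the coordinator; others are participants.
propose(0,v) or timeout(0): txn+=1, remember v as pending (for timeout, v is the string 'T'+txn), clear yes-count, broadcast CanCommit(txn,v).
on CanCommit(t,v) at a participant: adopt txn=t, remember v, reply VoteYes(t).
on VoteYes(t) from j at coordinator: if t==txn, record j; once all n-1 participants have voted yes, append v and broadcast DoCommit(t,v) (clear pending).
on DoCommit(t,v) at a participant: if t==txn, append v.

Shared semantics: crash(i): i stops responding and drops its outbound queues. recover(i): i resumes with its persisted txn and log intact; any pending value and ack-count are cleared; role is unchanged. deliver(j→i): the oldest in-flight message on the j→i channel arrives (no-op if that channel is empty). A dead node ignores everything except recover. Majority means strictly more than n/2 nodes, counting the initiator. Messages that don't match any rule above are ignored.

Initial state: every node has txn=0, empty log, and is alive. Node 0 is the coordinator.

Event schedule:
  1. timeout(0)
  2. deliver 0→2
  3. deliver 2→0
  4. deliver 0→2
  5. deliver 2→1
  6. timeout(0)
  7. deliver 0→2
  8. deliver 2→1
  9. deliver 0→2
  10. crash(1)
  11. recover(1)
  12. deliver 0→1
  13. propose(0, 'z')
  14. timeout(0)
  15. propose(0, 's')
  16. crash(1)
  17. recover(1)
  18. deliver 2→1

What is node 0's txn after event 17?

5

step 1 timeout(0): 0={coor,t=1,log=-}
step 2 deliver 0→2: 2={part,t=1,log=-}
step 3 deliver 2→0: —
step 4 deliver 0→2: —
step 5 deliver 2→1: —
step 6 timeout(0): 0={coor,t=2,log=-}
step 7 deliver 0→2: 2={part,t=2,log=-}
step 8 deliver 2→1: —
step 9 deliver 0→2: —
step 10 crash(1): 1={✗part,t=0,log=-}
step 11 recover(1): 1={part,t=0,log=-}
step 12 deliver 0→1: 1={part,t=1,log=-}
step 13 propose(0,'z'): 0={coor,t=3,log=-}
step 14 timeout(0): 0={coor,t=4,log=-}
step 15 propose(0,'s'): 0={coor,t=5,log=-}
step 16 crash(1): 1={✗part,t=1,log=-}
step 17 recover(1): 1={part,t=1,log=-}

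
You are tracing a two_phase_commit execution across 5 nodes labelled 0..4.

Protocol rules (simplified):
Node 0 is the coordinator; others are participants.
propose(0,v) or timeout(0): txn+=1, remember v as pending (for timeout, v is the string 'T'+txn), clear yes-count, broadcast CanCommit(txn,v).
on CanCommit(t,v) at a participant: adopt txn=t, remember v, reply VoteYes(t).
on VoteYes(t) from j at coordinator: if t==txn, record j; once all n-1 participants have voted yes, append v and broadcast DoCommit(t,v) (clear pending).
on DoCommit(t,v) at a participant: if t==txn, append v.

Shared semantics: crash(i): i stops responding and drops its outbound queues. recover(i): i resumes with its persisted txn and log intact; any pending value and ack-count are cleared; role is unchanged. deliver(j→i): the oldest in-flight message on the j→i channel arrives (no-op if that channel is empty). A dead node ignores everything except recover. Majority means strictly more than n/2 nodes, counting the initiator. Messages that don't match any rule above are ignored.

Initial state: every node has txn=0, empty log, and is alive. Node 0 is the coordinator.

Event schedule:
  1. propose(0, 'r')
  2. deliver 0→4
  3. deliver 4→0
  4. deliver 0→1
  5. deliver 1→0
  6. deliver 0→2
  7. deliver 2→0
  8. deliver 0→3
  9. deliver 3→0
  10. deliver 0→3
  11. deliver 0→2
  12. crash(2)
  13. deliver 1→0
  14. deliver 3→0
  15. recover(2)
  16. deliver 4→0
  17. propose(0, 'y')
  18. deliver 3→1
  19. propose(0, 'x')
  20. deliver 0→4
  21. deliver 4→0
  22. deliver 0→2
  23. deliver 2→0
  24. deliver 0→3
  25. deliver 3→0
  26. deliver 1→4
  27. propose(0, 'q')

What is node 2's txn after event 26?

2

[1] propose(0,'r') → N0(coor t1 [-])
[2] deliver 0→4 → N4(part t1 [-])
[3] deliver 4→0 → ∅
[4] deliver 0→1 → N1(part t1 [-])
[5] deliver 1→0 → ∅
[6] deliver 0→2 → N2(part t1 [-])
[7] deliver 2→0 → ∅
[8] deliver 0→3 → N3(part t1 [-])
[9] deliver 3→0 → N0(coor t1 [r])
[10] deliver 0→3 → N3(part t1 [r])
[11] deliver 0→2 → N2(part t1 [r])
[12] crash(2) → N2(✗part t1 [r])
[13] deliver 1→0 → ∅
[14] deliver 3→0 → ∅
[15] recover(2) → N2(part t1 [r])
[16] deliver 4→0 → ∅
[17] propose(0,'y') → N0(coor t2 [r])
[18] deliver 3→1 → ∅
[19] propose(0,'x') → N0(coor t3 [r])
[20] deliver 0→4 → N4(part t1 [r])
[21] deliver 4→0 → ∅
[22] deliver 0→2 → N2(part t2 [r])
[23] deliver 2→0 → ∅
[24] deliver 0→3 → N3(part t2 [r])
[25] deliver 3→0 → ∅
[26] deliver 1→4 → ∅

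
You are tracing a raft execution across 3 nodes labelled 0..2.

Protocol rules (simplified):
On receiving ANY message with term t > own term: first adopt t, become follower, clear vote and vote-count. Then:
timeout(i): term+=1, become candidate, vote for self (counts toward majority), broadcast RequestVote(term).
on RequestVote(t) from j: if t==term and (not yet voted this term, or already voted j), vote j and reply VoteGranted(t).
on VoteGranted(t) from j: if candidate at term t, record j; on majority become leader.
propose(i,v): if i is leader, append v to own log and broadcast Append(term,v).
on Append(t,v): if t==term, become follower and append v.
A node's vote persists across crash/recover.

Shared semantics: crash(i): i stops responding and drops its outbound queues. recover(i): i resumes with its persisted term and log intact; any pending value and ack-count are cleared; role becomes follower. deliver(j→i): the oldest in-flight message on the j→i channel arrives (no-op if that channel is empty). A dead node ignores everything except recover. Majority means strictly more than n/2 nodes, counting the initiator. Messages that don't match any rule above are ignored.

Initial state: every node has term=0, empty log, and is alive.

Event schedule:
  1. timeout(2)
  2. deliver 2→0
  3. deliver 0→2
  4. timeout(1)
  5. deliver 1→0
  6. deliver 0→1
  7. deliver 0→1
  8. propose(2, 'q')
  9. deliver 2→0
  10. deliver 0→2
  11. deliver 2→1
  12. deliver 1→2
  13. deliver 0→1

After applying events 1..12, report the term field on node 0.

e1 timeout(2): 2[cand,t=1,-]
e2 deliver 2→0: 0[foll,t=1,-]
e3 deliver 0→2: 2[lead,t=1,-]
e4 timeout(1): 1[cand,t=1,-]
e5 deliver 1→0: ·
e6 deliver 0→1: ·
e7 deliver 0→1: ·
e8 propose(2,'q'): 2[lead,t=1,q]
e9 deliver 2→0: 0[foll,t=1,q]
e10 deliver 0→2: ·
e11 deliver 2→1: ·
e12 deliver 1→2: ·

1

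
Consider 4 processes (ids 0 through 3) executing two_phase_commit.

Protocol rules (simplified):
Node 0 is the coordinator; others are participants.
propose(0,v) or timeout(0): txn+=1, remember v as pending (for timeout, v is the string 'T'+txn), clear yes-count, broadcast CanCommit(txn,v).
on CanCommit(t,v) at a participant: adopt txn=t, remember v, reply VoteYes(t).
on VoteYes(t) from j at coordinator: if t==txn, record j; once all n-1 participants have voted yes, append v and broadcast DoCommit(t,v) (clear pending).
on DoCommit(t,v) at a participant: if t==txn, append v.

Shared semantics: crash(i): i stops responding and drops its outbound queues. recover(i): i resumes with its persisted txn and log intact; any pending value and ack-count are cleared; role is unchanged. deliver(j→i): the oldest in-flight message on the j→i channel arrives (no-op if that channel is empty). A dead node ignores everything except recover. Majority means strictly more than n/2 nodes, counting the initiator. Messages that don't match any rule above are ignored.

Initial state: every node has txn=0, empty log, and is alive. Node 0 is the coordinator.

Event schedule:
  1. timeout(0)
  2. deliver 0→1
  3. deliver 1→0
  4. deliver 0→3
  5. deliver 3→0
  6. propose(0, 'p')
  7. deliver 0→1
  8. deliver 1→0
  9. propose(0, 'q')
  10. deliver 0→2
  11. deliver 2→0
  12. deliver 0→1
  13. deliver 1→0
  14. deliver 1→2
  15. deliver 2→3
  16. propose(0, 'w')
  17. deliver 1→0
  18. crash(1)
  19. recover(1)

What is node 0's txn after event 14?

e1 timeout(0): 0[coor,t=1,-]
e2 deliver 0→1: 1[part,t=1,-]
e3 deliver 1→0: ·
e4 deliver 0→3: 3[part,t=1,-]
e5 deliver 3→0: ·
e6 propose(0,'p'): 0[coor,t=2,-]
e7 deliver 0→1: 1[part,t=2,-]
e8 deliver 1→0: ·
e9 propose(0,'q'): 0[coor,t=3,-]
e10 deliver 0→2: 2[part,t=1,-]
e11 deliver 2→0: ·
e12 deliver 0→1: 1[part,t=3,-]
e13 deliver 1→0: ·
e14 deliver 1→2: ·

3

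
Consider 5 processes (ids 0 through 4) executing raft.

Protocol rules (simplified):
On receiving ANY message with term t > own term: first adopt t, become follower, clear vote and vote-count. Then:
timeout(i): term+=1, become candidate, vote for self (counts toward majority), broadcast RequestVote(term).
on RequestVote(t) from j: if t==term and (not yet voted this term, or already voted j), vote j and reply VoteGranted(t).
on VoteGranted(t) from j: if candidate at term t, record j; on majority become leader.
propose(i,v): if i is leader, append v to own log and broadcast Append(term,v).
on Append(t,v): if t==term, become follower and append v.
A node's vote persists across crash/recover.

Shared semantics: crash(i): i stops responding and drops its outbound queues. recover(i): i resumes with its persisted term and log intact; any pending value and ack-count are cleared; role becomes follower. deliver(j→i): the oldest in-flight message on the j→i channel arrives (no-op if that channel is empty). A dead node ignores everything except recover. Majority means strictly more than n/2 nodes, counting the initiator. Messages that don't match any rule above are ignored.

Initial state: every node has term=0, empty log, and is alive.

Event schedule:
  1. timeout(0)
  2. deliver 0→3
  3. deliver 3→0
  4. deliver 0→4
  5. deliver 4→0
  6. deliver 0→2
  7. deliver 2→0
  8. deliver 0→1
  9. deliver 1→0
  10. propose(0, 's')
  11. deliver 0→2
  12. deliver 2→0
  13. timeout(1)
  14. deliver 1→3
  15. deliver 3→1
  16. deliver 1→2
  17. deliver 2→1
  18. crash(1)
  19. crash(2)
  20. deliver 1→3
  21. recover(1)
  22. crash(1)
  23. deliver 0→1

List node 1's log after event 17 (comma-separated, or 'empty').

1. timeout(0):  <0:cand t1 ->
2. deliver 0→3:  <3:foll t1 ->
3. deliver 3→0:  nop
4. deliver 0→4:  <4:foll t1 ->
5. deliver 4→0:  <0:lead t1 ->
6. deliver 0→2:  <2:foll t1 ->
7. deliver 2→0:  nop
8. deliver 0→1:  <1:foll t1 ->
9. deliver 1→0:  nop
10. propose(0,'s'):  <0:lead t1 s>
11. deliver 0→2:  <2:foll t1 s>
12. deliver 2→0:  nop
13. timeout(1):  <1:cand t2 ->
14. deliver 1→3:  <3:foll t2 ->
15. deliver 3→1:  nop
16. deliver 1→2:  <2:foll t2 s>
17. deliver 2→1:  <1:lead t2 ->

empty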